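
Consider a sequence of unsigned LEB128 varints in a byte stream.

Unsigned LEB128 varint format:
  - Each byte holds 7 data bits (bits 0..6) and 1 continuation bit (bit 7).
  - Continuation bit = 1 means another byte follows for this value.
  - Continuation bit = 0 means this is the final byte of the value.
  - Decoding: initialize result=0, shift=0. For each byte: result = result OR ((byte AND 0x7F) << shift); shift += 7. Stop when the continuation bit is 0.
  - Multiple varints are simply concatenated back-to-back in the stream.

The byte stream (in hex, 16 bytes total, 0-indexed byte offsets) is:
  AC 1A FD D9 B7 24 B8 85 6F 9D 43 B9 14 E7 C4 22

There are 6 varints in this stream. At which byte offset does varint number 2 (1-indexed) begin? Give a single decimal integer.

Answer: 2

Derivation:
  byte[0]=0xAC cont=1 payload=0x2C=44: acc |= 44<<0 -> acc=44 shift=7
  byte[1]=0x1A cont=0 payload=0x1A=26: acc |= 26<<7 -> acc=3372 shift=14 [end]
Varint 1: bytes[0:2] = AC 1A -> value 3372 (2 byte(s))
  byte[2]=0xFD cont=1 payload=0x7D=125: acc |= 125<<0 -> acc=125 shift=7
  byte[3]=0xD9 cont=1 payload=0x59=89: acc |= 89<<7 -> acc=11517 shift=14
  byte[4]=0xB7 cont=1 payload=0x37=55: acc |= 55<<14 -> acc=912637 shift=21
  byte[5]=0x24 cont=0 payload=0x24=36: acc |= 36<<21 -> acc=76410109 shift=28 [end]
Varint 2: bytes[2:6] = FD D9 B7 24 -> value 76410109 (4 byte(s))
  byte[6]=0xB8 cont=1 payload=0x38=56: acc |= 56<<0 -> acc=56 shift=7
  byte[7]=0x85 cont=1 payload=0x05=5: acc |= 5<<7 -> acc=696 shift=14
  byte[8]=0x6F cont=0 payload=0x6F=111: acc |= 111<<14 -> acc=1819320 shift=21 [end]
Varint 3: bytes[6:9] = B8 85 6F -> value 1819320 (3 byte(s))
  byte[9]=0x9D cont=1 payload=0x1D=29: acc |= 29<<0 -> acc=29 shift=7
  byte[10]=0x43 cont=0 payload=0x43=67: acc |= 67<<7 -> acc=8605 shift=14 [end]
Varint 4: bytes[9:11] = 9D 43 -> value 8605 (2 byte(s))
  byte[11]=0xB9 cont=1 payload=0x39=57: acc |= 57<<0 -> acc=57 shift=7
  byte[12]=0x14 cont=0 payload=0x14=20: acc |= 20<<7 -> acc=2617 shift=14 [end]
Varint 5: bytes[11:13] = B9 14 -> value 2617 (2 byte(s))
  byte[13]=0xE7 cont=1 payload=0x67=103: acc |= 103<<0 -> acc=103 shift=7
  byte[14]=0xC4 cont=1 payload=0x44=68: acc |= 68<<7 -> acc=8807 shift=14
  byte[15]=0x22 cont=0 payload=0x22=34: acc |= 34<<14 -> acc=565863 shift=21 [end]
Varint 6: bytes[13:16] = E7 C4 22 -> value 565863 (3 byte(s))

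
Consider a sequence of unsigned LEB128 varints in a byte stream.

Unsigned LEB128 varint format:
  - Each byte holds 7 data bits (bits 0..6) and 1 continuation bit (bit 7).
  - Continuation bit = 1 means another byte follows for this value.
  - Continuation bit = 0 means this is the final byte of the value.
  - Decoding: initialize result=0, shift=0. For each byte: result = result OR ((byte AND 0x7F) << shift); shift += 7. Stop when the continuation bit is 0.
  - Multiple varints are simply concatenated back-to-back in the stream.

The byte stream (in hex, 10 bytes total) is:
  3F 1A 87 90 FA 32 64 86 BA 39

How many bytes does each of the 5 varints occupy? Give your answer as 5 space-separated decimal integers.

  byte[0]=0x3F cont=0 payload=0x3F=63: acc |= 63<<0 -> acc=63 shift=7 [end]
Varint 1: bytes[0:1] = 3F -> value 63 (1 byte(s))
  byte[1]=0x1A cont=0 payload=0x1A=26: acc |= 26<<0 -> acc=26 shift=7 [end]
Varint 2: bytes[1:2] = 1A -> value 26 (1 byte(s))
  byte[2]=0x87 cont=1 payload=0x07=7: acc |= 7<<0 -> acc=7 shift=7
  byte[3]=0x90 cont=1 payload=0x10=16: acc |= 16<<7 -> acc=2055 shift=14
  byte[4]=0xFA cont=1 payload=0x7A=122: acc |= 122<<14 -> acc=2000903 shift=21
  byte[5]=0x32 cont=0 payload=0x32=50: acc |= 50<<21 -> acc=106858503 shift=28 [end]
Varint 3: bytes[2:6] = 87 90 FA 32 -> value 106858503 (4 byte(s))
  byte[6]=0x64 cont=0 payload=0x64=100: acc |= 100<<0 -> acc=100 shift=7 [end]
Varint 4: bytes[6:7] = 64 -> value 100 (1 byte(s))
  byte[7]=0x86 cont=1 payload=0x06=6: acc |= 6<<0 -> acc=6 shift=7
  byte[8]=0xBA cont=1 payload=0x3A=58: acc |= 58<<7 -> acc=7430 shift=14
  byte[9]=0x39 cont=0 payload=0x39=57: acc |= 57<<14 -> acc=941318 shift=21 [end]
Varint 5: bytes[7:10] = 86 BA 39 -> value 941318 (3 byte(s))

Answer: 1 1 4 1 3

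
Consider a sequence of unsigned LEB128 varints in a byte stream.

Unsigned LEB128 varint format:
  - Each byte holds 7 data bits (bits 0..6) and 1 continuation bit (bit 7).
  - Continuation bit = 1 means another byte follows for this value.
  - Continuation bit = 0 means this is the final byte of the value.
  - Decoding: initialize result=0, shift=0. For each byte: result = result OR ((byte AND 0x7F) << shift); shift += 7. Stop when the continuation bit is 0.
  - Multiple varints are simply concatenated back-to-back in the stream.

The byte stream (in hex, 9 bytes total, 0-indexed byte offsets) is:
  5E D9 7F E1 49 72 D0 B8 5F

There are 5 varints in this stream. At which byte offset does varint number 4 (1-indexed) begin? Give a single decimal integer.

Answer: 5

Derivation:
  byte[0]=0x5E cont=0 payload=0x5E=94: acc |= 94<<0 -> acc=94 shift=7 [end]
Varint 1: bytes[0:1] = 5E -> value 94 (1 byte(s))
  byte[1]=0xD9 cont=1 payload=0x59=89: acc |= 89<<0 -> acc=89 shift=7
  byte[2]=0x7F cont=0 payload=0x7F=127: acc |= 127<<7 -> acc=16345 shift=14 [end]
Varint 2: bytes[1:3] = D9 7F -> value 16345 (2 byte(s))
  byte[3]=0xE1 cont=1 payload=0x61=97: acc |= 97<<0 -> acc=97 shift=7
  byte[4]=0x49 cont=0 payload=0x49=73: acc |= 73<<7 -> acc=9441 shift=14 [end]
Varint 3: bytes[3:5] = E1 49 -> value 9441 (2 byte(s))
  byte[5]=0x72 cont=0 payload=0x72=114: acc |= 114<<0 -> acc=114 shift=7 [end]
Varint 4: bytes[5:6] = 72 -> value 114 (1 byte(s))
  byte[6]=0xD0 cont=1 payload=0x50=80: acc |= 80<<0 -> acc=80 shift=7
  byte[7]=0xB8 cont=1 payload=0x38=56: acc |= 56<<7 -> acc=7248 shift=14
  byte[8]=0x5F cont=0 payload=0x5F=95: acc |= 95<<14 -> acc=1563728 shift=21 [end]
Varint 5: bytes[6:9] = D0 B8 5F -> value 1563728 (3 byte(s))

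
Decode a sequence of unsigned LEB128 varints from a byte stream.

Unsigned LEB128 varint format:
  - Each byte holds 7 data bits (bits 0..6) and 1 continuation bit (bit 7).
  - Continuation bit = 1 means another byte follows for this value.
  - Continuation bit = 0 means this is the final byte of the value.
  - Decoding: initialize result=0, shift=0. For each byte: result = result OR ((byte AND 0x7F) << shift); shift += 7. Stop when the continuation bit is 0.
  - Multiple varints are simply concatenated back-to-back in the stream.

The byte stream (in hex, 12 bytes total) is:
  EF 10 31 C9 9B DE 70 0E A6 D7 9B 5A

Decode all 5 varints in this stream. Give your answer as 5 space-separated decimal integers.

  byte[0]=0xEF cont=1 payload=0x6F=111: acc |= 111<<0 -> acc=111 shift=7
  byte[1]=0x10 cont=0 payload=0x10=16: acc |= 16<<7 -> acc=2159 shift=14 [end]
Varint 1: bytes[0:2] = EF 10 -> value 2159 (2 byte(s))
  byte[2]=0x31 cont=0 payload=0x31=49: acc |= 49<<0 -> acc=49 shift=7 [end]
Varint 2: bytes[2:3] = 31 -> value 49 (1 byte(s))
  byte[3]=0xC9 cont=1 payload=0x49=73: acc |= 73<<0 -> acc=73 shift=7
  byte[4]=0x9B cont=1 payload=0x1B=27: acc |= 27<<7 -> acc=3529 shift=14
  byte[5]=0xDE cont=1 payload=0x5E=94: acc |= 94<<14 -> acc=1543625 shift=21
  byte[6]=0x70 cont=0 payload=0x70=112: acc |= 112<<21 -> acc=236424649 shift=28 [end]
Varint 3: bytes[3:7] = C9 9B DE 70 -> value 236424649 (4 byte(s))
  byte[7]=0x0E cont=0 payload=0x0E=14: acc |= 14<<0 -> acc=14 shift=7 [end]
Varint 4: bytes[7:8] = 0E -> value 14 (1 byte(s))
  byte[8]=0xA6 cont=1 payload=0x26=38: acc |= 38<<0 -> acc=38 shift=7
  byte[9]=0xD7 cont=1 payload=0x57=87: acc |= 87<<7 -> acc=11174 shift=14
  byte[10]=0x9B cont=1 payload=0x1B=27: acc |= 27<<14 -> acc=453542 shift=21
  byte[11]=0x5A cont=0 payload=0x5A=90: acc |= 90<<21 -> acc=189197222 shift=28 [end]
Varint 5: bytes[8:12] = A6 D7 9B 5A -> value 189197222 (4 byte(s))

Answer: 2159 49 236424649 14 189197222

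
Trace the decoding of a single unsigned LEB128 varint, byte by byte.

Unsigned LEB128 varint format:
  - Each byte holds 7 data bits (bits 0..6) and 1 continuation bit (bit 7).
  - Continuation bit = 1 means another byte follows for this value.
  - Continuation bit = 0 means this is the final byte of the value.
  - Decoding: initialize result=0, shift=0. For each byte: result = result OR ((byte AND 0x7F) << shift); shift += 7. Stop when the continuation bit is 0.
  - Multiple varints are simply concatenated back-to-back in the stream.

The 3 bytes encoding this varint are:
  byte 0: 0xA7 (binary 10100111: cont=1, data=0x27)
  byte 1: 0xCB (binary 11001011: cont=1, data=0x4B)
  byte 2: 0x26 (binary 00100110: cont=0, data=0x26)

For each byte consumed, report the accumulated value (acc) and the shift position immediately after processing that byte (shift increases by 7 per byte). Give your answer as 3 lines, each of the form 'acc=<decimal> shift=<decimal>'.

Answer: acc=39 shift=7
acc=9639 shift=14
acc=632231 shift=21

Derivation:
byte 0=0xA7: payload=0x27=39, contrib = 39<<0 = 39; acc -> 39, shift -> 7
byte 1=0xCB: payload=0x4B=75, contrib = 75<<7 = 9600; acc -> 9639, shift -> 14
byte 2=0x26: payload=0x26=38, contrib = 38<<14 = 622592; acc -> 632231, shift -> 21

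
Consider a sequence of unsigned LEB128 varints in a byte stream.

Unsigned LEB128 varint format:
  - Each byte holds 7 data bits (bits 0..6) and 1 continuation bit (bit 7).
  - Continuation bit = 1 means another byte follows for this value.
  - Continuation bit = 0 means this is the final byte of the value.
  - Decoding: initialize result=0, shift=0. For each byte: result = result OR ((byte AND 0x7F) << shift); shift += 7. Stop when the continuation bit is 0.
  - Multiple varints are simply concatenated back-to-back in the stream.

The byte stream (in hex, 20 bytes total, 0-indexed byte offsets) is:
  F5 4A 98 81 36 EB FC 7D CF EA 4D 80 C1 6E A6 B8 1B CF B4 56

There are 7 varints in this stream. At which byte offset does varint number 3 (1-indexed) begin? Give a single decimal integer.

  byte[0]=0xF5 cont=1 payload=0x75=117: acc |= 117<<0 -> acc=117 shift=7
  byte[1]=0x4A cont=0 payload=0x4A=74: acc |= 74<<7 -> acc=9589 shift=14 [end]
Varint 1: bytes[0:2] = F5 4A -> value 9589 (2 byte(s))
  byte[2]=0x98 cont=1 payload=0x18=24: acc |= 24<<0 -> acc=24 shift=7
  byte[3]=0x81 cont=1 payload=0x01=1: acc |= 1<<7 -> acc=152 shift=14
  byte[4]=0x36 cont=0 payload=0x36=54: acc |= 54<<14 -> acc=884888 shift=21 [end]
Varint 2: bytes[2:5] = 98 81 36 -> value 884888 (3 byte(s))
  byte[5]=0xEB cont=1 payload=0x6B=107: acc |= 107<<0 -> acc=107 shift=7
  byte[6]=0xFC cont=1 payload=0x7C=124: acc |= 124<<7 -> acc=15979 shift=14
  byte[7]=0x7D cont=0 payload=0x7D=125: acc |= 125<<14 -> acc=2063979 shift=21 [end]
Varint 3: bytes[5:8] = EB FC 7D -> value 2063979 (3 byte(s))
  byte[8]=0xCF cont=1 payload=0x4F=79: acc |= 79<<0 -> acc=79 shift=7
  byte[9]=0xEA cont=1 payload=0x6A=106: acc |= 106<<7 -> acc=13647 shift=14
  byte[10]=0x4D cont=0 payload=0x4D=77: acc |= 77<<14 -> acc=1275215 shift=21 [end]
Varint 4: bytes[8:11] = CF EA 4D -> value 1275215 (3 byte(s))
  byte[11]=0x80 cont=1 payload=0x00=0: acc |= 0<<0 -> acc=0 shift=7
  byte[12]=0xC1 cont=1 payload=0x41=65: acc |= 65<<7 -> acc=8320 shift=14
  byte[13]=0x6E cont=0 payload=0x6E=110: acc |= 110<<14 -> acc=1810560 shift=21 [end]
Varint 5: bytes[11:14] = 80 C1 6E -> value 1810560 (3 byte(s))
  byte[14]=0xA6 cont=1 payload=0x26=38: acc |= 38<<0 -> acc=38 shift=7
  byte[15]=0xB8 cont=1 payload=0x38=56: acc |= 56<<7 -> acc=7206 shift=14
  byte[16]=0x1B cont=0 payload=0x1B=27: acc |= 27<<14 -> acc=449574 shift=21 [end]
Varint 6: bytes[14:17] = A6 B8 1B -> value 449574 (3 byte(s))
  byte[17]=0xCF cont=1 payload=0x4F=79: acc |= 79<<0 -> acc=79 shift=7
  byte[18]=0xB4 cont=1 payload=0x34=52: acc |= 52<<7 -> acc=6735 shift=14
  byte[19]=0x56 cont=0 payload=0x56=86: acc |= 86<<14 -> acc=1415759 shift=21 [end]
Varint 7: bytes[17:20] = CF B4 56 -> value 1415759 (3 byte(s))

Answer: 5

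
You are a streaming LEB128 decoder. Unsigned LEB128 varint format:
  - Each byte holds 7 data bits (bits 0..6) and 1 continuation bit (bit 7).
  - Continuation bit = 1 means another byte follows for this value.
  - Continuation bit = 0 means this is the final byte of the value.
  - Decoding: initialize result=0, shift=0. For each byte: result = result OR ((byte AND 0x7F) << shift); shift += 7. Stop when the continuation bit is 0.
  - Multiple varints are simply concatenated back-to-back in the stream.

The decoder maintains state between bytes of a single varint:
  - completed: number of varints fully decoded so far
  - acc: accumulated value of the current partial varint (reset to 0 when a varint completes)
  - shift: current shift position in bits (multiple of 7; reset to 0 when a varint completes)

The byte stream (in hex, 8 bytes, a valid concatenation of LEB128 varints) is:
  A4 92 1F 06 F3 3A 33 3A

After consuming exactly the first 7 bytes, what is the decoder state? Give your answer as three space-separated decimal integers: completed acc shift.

byte[0]=0xA4 cont=1 payload=0x24: acc |= 36<<0 -> completed=0 acc=36 shift=7
byte[1]=0x92 cont=1 payload=0x12: acc |= 18<<7 -> completed=0 acc=2340 shift=14
byte[2]=0x1F cont=0 payload=0x1F: varint #1 complete (value=510244); reset -> completed=1 acc=0 shift=0
byte[3]=0x06 cont=0 payload=0x06: varint #2 complete (value=6); reset -> completed=2 acc=0 shift=0
byte[4]=0xF3 cont=1 payload=0x73: acc |= 115<<0 -> completed=2 acc=115 shift=7
byte[5]=0x3A cont=0 payload=0x3A: varint #3 complete (value=7539); reset -> completed=3 acc=0 shift=0
byte[6]=0x33 cont=0 payload=0x33: varint #4 complete (value=51); reset -> completed=4 acc=0 shift=0

Answer: 4 0 0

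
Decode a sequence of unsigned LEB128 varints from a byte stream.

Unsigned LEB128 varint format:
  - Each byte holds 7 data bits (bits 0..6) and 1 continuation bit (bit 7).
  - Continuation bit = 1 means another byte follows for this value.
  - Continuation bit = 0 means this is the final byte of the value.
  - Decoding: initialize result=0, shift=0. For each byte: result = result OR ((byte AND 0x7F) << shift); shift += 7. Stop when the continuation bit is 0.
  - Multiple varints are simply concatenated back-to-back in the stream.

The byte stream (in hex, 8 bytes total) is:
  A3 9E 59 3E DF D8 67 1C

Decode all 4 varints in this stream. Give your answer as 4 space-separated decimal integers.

  byte[0]=0xA3 cont=1 payload=0x23=35: acc |= 35<<0 -> acc=35 shift=7
  byte[1]=0x9E cont=1 payload=0x1E=30: acc |= 30<<7 -> acc=3875 shift=14
  byte[2]=0x59 cont=0 payload=0x59=89: acc |= 89<<14 -> acc=1462051 shift=21 [end]
Varint 1: bytes[0:3] = A3 9E 59 -> value 1462051 (3 byte(s))
  byte[3]=0x3E cont=0 payload=0x3E=62: acc |= 62<<0 -> acc=62 shift=7 [end]
Varint 2: bytes[3:4] = 3E -> value 62 (1 byte(s))
  byte[4]=0xDF cont=1 payload=0x5F=95: acc |= 95<<0 -> acc=95 shift=7
  byte[5]=0xD8 cont=1 payload=0x58=88: acc |= 88<<7 -> acc=11359 shift=14
  byte[6]=0x67 cont=0 payload=0x67=103: acc |= 103<<14 -> acc=1698911 shift=21 [end]
Varint 3: bytes[4:7] = DF D8 67 -> value 1698911 (3 byte(s))
  byte[7]=0x1C cont=0 payload=0x1C=28: acc |= 28<<0 -> acc=28 shift=7 [end]
Varint 4: bytes[7:8] = 1C -> value 28 (1 byte(s))

Answer: 1462051 62 1698911 28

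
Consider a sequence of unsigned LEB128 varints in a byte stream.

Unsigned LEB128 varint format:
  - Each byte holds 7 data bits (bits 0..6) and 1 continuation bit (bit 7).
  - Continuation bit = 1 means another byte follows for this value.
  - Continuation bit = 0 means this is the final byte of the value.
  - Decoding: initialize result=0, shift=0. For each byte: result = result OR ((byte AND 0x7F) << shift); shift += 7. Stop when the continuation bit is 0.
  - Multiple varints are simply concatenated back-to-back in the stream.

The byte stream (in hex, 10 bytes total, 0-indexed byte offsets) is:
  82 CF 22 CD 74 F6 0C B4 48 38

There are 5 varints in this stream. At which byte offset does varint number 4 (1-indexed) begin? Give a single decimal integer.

  byte[0]=0x82 cont=1 payload=0x02=2: acc |= 2<<0 -> acc=2 shift=7
  byte[1]=0xCF cont=1 payload=0x4F=79: acc |= 79<<7 -> acc=10114 shift=14
  byte[2]=0x22 cont=0 payload=0x22=34: acc |= 34<<14 -> acc=567170 shift=21 [end]
Varint 1: bytes[0:3] = 82 CF 22 -> value 567170 (3 byte(s))
  byte[3]=0xCD cont=1 payload=0x4D=77: acc |= 77<<0 -> acc=77 shift=7
  byte[4]=0x74 cont=0 payload=0x74=116: acc |= 116<<7 -> acc=14925 shift=14 [end]
Varint 2: bytes[3:5] = CD 74 -> value 14925 (2 byte(s))
  byte[5]=0xF6 cont=1 payload=0x76=118: acc |= 118<<0 -> acc=118 shift=7
  byte[6]=0x0C cont=0 payload=0x0C=12: acc |= 12<<7 -> acc=1654 shift=14 [end]
Varint 3: bytes[5:7] = F6 0C -> value 1654 (2 byte(s))
  byte[7]=0xB4 cont=1 payload=0x34=52: acc |= 52<<0 -> acc=52 shift=7
  byte[8]=0x48 cont=0 payload=0x48=72: acc |= 72<<7 -> acc=9268 shift=14 [end]
Varint 4: bytes[7:9] = B4 48 -> value 9268 (2 byte(s))
  byte[9]=0x38 cont=0 payload=0x38=56: acc |= 56<<0 -> acc=56 shift=7 [end]
Varint 5: bytes[9:10] = 38 -> value 56 (1 byte(s))

Answer: 7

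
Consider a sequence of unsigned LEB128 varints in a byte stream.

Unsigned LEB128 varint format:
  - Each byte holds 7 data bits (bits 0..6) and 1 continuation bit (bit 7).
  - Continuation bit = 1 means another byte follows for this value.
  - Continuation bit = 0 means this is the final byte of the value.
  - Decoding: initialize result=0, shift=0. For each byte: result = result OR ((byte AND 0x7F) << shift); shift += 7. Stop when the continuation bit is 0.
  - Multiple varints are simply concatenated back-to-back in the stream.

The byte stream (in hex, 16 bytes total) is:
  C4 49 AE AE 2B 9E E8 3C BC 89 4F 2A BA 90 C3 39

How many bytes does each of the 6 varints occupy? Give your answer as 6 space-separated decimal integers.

Answer: 2 3 3 3 1 4

Derivation:
  byte[0]=0xC4 cont=1 payload=0x44=68: acc |= 68<<0 -> acc=68 shift=7
  byte[1]=0x49 cont=0 payload=0x49=73: acc |= 73<<7 -> acc=9412 shift=14 [end]
Varint 1: bytes[0:2] = C4 49 -> value 9412 (2 byte(s))
  byte[2]=0xAE cont=1 payload=0x2E=46: acc |= 46<<0 -> acc=46 shift=7
  byte[3]=0xAE cont=1 payload=0x2E=46: acc |= 46<<7 -> acc=5934 shift=14
  byte[4]=0x2B cont=0 payload=0x2B=43: acc |= 43<<14 -> acc=710446 shift=21 [end]
Varint 2: bytes[2:5] = AE AE 2B -> value 710446 (3 byte(s))
  byte[5]=0x9E cont=1 payload=0x1E=30: acc |= 30<<0 -> acc=30 shift=7
  byte[6]=0xE8 cont=1 payload=0x68=104: acc |= 104<<7 -> acc=13342 shift=14
  byte[7]=0x3C cont=0 payload=0x3C=60: acc |= 60<<14 -> acc=996382 shift=21 [end]
Varint 3: bytes[5:8] = 9E E8 3C -> value 996382 (3 byte(s))
  byte[8]=0xBC cont=1 payload=0x3C=60: acc |= 60<<0 -> acc=60 shift=7
  byte[9]=0x89 cont=1 payload=0x09=9: acc |= 9<<7 -> acc=1212 shift=14
  byte[10]=0x4F cont=0 payload=0x4F=79: acc |= 79<<14 -> acc=1295548 shift=21 [end]
Varint 4: bytes[8:11] = BC 89 4F -> value 1295548 (3 byte(s))
  byte[11]=0x2A cont=0 payload=0x2A=42: acc |= 42<<0 -> acc=42 shift=7 [end]
Varint 5: bytes[11:12] = 2A -> value 42 (1 byte(s))
  byte[12]=0xBA cont=1 payload=0x3A=58: acc |= 58<<0 -> acc=58 shift=7
  byte[13]=0x90 cont=1 payload=0x10=16: acc |= 16<<7 -> acc=2106 shift=14
  byte[14]=0xC3 cont=1 payload=0x43=67: acc |= 67<<14 -> acc=1099834 shift=21
  byte[15]=0x39 cont=0 payload=0x39=57: acc |= 57<<21 -> acc=120637498 shift=28 [end]
Varint 6: bytes[12:16] = BA 90 C3 39 -> value 120637498 (4 byte(s))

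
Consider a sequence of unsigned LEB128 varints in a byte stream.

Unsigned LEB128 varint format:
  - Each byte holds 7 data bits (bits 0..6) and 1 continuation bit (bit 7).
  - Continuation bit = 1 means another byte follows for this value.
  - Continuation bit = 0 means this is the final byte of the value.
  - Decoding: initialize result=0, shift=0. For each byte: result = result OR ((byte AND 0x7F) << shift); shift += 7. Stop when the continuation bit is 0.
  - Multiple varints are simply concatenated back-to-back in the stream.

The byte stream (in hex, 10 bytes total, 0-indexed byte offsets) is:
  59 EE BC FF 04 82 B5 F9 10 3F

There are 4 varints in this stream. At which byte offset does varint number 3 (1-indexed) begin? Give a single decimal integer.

Answer: 5

Derivation:
  byte[0]=0x59 cont=0 payload=0x59=89: acc |= 89<<0 -> acc=89 shift=7 [end]
Varint 1: bytes[0:1] = 59 -> value 89 (1 byte(s))
  byte[1]=0xEE cont=1 payload=0x6E=110: acc |= 110<<0 -> acc=110 shift=7
  byte[2]=0xBC cont=1 payload=0x3C=60: acc |= 60<<7 -> acc=7790 shift=14
  byte[3]=0xFF cont=1 payload=0x7F=127: acc |= 127<<14 -> acc=2088558 shift=21
  byte[4]=0x04 cont=0 payload=0x04=4: acc |= 4<<21 -> acc=10477166 shift=28 [end]
Varint 2: bytes[1:5] = EE BC FF 04 -> value 10477166 (4 byte(s))
  byte[5]=0x82 cont=1 payload=0x02=2: acc |= 2<<0 -> acc=2 shift=7
  byte[6]=0xB5 cont=1 payload=0x35=53: acc |= 53<<7 -> acc=6786 shift=14
  byte[7]=0xF9 cont=1 payload=0x79=121: acc |= 121<<14 -> acc=1989250 shift=21
  byte[8]=0x10 cont=0 payload=0x10=16: acc |= 16<<21 -> acc=35543682 shift=28 [end]
Varint 3: bytes[5:9] = 82 B5 F9 10 -> value 35543682 (4 byte(s))
  byte[9]=0x3F cont=0 payload=0x3F=63: acc |= 63<<0 -> acc=63 shift=7 [end]
Varint 4: bytes[9:10] = 3F -> value 63 (1 byte(s))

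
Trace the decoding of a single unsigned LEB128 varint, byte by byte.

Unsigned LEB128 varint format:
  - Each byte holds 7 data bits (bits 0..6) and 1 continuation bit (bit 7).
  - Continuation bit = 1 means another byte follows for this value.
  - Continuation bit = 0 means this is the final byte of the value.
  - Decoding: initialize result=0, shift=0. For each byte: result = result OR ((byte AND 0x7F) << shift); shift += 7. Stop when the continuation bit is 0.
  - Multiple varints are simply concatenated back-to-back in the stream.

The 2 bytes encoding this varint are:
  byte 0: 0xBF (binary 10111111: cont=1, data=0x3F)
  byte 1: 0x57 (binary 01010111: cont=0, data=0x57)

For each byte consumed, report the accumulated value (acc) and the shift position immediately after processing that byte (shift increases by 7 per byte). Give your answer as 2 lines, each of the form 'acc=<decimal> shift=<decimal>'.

byte 0=0xBF: payload=0x3F=63, contrib = 63<<0 = 63; acc -> 63, shift -> 7
byte 1=0x57: payload=0x57=87, contrib = 87<<7 = 11136; acc -> 11199, shift -> 14

Answer: acc=63 shift=7
acc=11199 shift=14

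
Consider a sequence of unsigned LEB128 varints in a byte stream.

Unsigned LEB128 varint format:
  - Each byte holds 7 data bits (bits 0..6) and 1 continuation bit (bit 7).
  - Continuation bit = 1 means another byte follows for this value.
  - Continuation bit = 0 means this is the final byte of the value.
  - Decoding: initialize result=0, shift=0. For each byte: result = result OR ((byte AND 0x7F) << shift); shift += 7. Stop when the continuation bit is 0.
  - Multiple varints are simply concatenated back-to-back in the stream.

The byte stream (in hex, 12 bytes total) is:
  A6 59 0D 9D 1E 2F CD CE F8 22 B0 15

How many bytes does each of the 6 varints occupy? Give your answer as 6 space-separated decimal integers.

Answer: 2 1 2 1 4 2

Derivation:
  byte[0]=0xA6 cont=1 payload=0x26=38: acc |= 38<<0 -> acc=38 shift=7
  byte[1]=0x59 cont=0 payload=0x59=89: acc |= 89<<7 -> acc=11430 shift=14 [end]
Varint 1: bytes[0:2] = A6 59 -> value 11430 (2 byte(s))
  byte[2]=0x0D cont=0 payload=0x0D=13: acc |= 13<<0 -> acc=13 shift=7 [end]
Varint 2: bytes[2:3] = 0D -> value 13 (1 byte(s))
  byte[3]=0x9D cont=1 payload=0x1D=29: acc |= 29<<0 -> acc=29 shift=7
  byte[4]=0x1E cont=0 payload=0x1E=30: acc |= 30<<7 -> acc=3869 shift=14 [end]
Varint 3: bytes[3:5] = 9D 1E -> value 3869 (2 byte(s))
  byte[5]=0x2F cont=0 payload=0x2F=47: acc |= 47<<0 -> acc=47 shift=7 [end]
Varint 4: bytes[5:6] = 2F -> value 47 (1 byte(s))
  byte[6]=0xCD cont=1 payload=0x4D=77: acc |= 77<<0 -> acc=77 shift=7
  byte[7]=0xCE cont=1 payload=0x4E=78: acc |= 78<<7 -> acc=10061 shift=14
  byte[8]=0xF8 cont=1 payload=0x78=120: acc |= 120<<14 -> acc=1976141 shift=21
  byte[9]=0x22 cont=0 payload=0x22=34: acc |= 34<<21 -> acc=73279309 shift=28 [end]
Varint 5: bytes[6:10] = CD CE F8 22 -> value 73279309 (4 byte(s))
  byte[10]=0xB0 cont=1 payload=0x30=48: acc |= 48<<0 -> acc=48 shift=7
  byte[11]=0x15 cont=0 payload=0x15=21: acc |= 21<<7 -> acc=2736 shift=14 [end]
Varint 6: bytes[10:12] = B0 15 -> value 2736 (2 byte(s))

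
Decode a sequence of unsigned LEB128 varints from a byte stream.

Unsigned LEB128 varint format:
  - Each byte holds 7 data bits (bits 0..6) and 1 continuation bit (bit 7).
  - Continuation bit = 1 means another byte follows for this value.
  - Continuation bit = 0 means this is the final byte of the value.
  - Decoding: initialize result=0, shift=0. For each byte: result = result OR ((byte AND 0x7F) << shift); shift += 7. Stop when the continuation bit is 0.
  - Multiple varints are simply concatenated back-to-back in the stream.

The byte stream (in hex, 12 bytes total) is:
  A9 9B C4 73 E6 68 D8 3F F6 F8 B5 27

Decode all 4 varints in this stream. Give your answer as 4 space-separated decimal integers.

Answer: 242290089 13414 8152 82672758

Derivation:
  byte[0]=0xA9 cont=1 payload=0x29=41: acc |= 41<<0 -> acc=41 shift=7
  byte[1]=0x9B cont=1 payload=0x1B=27: acc |= 27<<7 -> acc=3497 shift=14
  byte[2]=0xC4 cont=1 payload=0x44=68: acc |= 68<<14 -> acc=1117609 shift=21
  byte[3]=0x73 cont=0 payload=0x73=115: acc |= 115<<21 -> acc=242290089 shift=28 [end]
Varint 1: bytes[0:4] = A9 9B C4 73 -> value 242290089 (4 byte(s))
  byte[4]=0xE6 cont=1 payload=0x66=102: acc |= 102<<0 -> acc=102 shift=7
  byte[5]=0x68 cont=0 payload=0x68=104: acc |= 104<<7 -> acc=13414 shift=14 [end]
Varint 2: bytes[4:6] = E6 68 -> value 13414 (2 byte(s))
  byte[6]=0xD8 cont=1 payload=0x58=88: acc |= 88<<0 -> acc=88 shift=7
  byte[7]=0x3F cont=0 payload=0x3F=63: acc |= 63<<7 -> acc=8152 shift=14 [end]
Varint 3: bytes[6:8] = D8 3F -> value 8152 (2 byte(s))
  byte[8]=0xF6 cont=1 payload=0x76=118: acc |= 118<<0 -> acc=118 shift=7
  byte[9]=0xF8 cont=1 payload=0x78=120: acc |= 120<<7 -> acc=15478 shift=14
  byte[10]=0xB5 cont=1 payload=0x35=53: acc |= 53<<14 -> acc=883830 shift=21
  byte[11]=0x27 cont=0 payload=0x27=39: acc |= 39<<21 -> acc=82672758 shift=28 [end]
Varint 4: bytes[8:12] = F6 F8 B5 27 -> value 82672758 (4 byte(s))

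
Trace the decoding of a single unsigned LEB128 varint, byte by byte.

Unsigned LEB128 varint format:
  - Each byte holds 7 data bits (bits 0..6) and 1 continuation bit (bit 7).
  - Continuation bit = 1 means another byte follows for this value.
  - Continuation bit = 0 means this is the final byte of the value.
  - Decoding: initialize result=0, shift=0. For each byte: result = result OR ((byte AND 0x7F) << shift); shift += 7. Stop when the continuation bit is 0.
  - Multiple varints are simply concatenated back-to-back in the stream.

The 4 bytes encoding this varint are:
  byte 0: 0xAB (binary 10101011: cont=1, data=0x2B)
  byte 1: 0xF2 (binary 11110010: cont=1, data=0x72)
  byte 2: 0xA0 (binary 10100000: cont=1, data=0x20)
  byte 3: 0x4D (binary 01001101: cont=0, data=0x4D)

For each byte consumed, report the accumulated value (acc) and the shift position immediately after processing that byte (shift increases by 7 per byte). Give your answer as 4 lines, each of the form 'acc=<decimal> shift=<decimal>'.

Answer: acc=43 shift=7
acc=14635 shift=14
acc=538923 shift=21
acc=162019627 shift=28

Derivation:
byte 0=0xAB: payload=0x2B=43, contrib = 43<<0 = 43; acc -> 43, shift -> 7
byte 1=0xF2: payload=0x72=114, contrib = 114<<7 = 14592; acc -> 14635, shift -> 14
byte 2=0xA0: payload=0x20=32, contrib = 32<<14 = 524288; acc -> 538923, shift -> 21
byte 3=0x4D: payload=0x4D=77, contrib = 77<<21 = 161480704; acc -> 162019627, shift -> 28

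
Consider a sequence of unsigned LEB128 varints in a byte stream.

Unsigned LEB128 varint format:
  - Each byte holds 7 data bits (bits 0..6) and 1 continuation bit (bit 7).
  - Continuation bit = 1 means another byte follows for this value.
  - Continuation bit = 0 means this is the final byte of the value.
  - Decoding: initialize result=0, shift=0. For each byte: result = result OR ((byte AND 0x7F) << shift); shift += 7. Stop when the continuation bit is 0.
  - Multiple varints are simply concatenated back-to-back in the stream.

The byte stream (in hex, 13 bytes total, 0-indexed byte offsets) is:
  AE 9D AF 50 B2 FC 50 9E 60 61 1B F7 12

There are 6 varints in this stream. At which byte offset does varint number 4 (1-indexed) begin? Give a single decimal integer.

  byte[0]=0xAE cont=1 payload=0x2E=46: acc |= 46<<0 -> acc=46 shift=7
  byte[1]=0x9D cont=1 payload=0x1D=29: acc |= 29<<7 -> acc=3758 shift=14
  byte[2]=0xAF cont=1 payload=0x2F=47: acc |= 47<<14 -> acc=773806 shift=21
  byte[3]=0x50 cont=0 payload=0x50=80: acc |= 80<<21 -> acc=168545966 shift=28 [end]
Varint 1: bytes[0:4] = AE 9D AF 50 -> value 168545966 (4 byte(s))
  byte[4]=0xB2 cont=1 payload=0x32=50: acc |= 50<<0 -> acc=50 shift=7
  byte[5]=0xFC cont=1 payload=0x7C=124: acc |= 124<<7 -> acc=15922 shift=14
  byte[6]=0x50 cont=0 payload=0x50=80: acc |= 80<<14 -> acc=1326642 shift=21 [end]
Varint 2: bytes[4:7] = B2 FC 50 -> value 1326642 (3 byte(s))
  byte[7]=0x9E cont=1 payload=0x1E=30: acc |= 30<<0 -> acc=30 shift=7
  byte[8]=0x60 cont=0 payload=0x60=96: acc |= 96<<7 -> acc=12318 shift=14 [end]
Varint 3: bytes[7:9] = 9E 60 -> value 12318 (2 byte(s))
  byte[9]=0x61 cont=0 payload=0x61=97: acc |= 97<<0 -> acc=97 shift=7 [end]
Varint 4: bytes[9:10] = 61 -> value 97 (1 byte(s))
  byte[10]=0x1B cont=0 payload=0x1B=27: acc |= 27<<0 -> acc=27 shift=7 [end]
Varint 5: bytes[10:11] = 1B -> value 27 (1 byte(s))
  byte[11]=0xF7 cont=1 payload=0x77=119: acc |= 119<<0 -> acc=119 shift=7
  byte[12]=0x12 cont=0 payload=0x12=18: acc |= 18<<7 -> acc=2423 shift=14 [end]
Varint 6: bytes[11:13] = F7 12 -> value 2423 (2 byte(s))

Answer: 9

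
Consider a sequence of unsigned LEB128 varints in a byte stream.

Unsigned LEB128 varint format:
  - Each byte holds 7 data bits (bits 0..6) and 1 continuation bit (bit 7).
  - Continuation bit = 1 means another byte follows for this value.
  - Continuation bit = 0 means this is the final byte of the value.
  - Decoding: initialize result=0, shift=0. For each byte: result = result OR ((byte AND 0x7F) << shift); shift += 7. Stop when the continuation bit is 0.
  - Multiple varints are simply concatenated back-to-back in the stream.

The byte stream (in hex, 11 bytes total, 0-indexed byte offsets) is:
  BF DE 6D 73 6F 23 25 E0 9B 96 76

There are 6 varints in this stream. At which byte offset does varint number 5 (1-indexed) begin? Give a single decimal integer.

  byte[0]=0xBF cont=1 payload=0x3F=63: acc |= 63<<0 -> acc=63 shift=7
  byte[1]=0xDE cont=1 payload=0x5E=94: acc |= 94<<7 -> acc=12095 shift=14
  byte[2]=0x6D cont=0 payload=0x6D=109: acc |= 109<<14 -> acc=1797951 shift=21 [end]
Varint 1: bytes[0:3] = BF DE 6D -> value 1797951 (3 byte(s))
  byte[3]=0x73 cont=0 payload=0x73=115: acc |= 115<<0 -> acc=115 shift=7 [end]
Varint 2: bytes[3:4] = 73 -> value 115 (1 byte(s))
  byte[4]=0x6F cont=0 payload=0x6F=111: acc |= 111<<0 -> acc=111 shift=7 [end]
Varint 3: bytes[4:5] = 6F -> value 111 (1 byte(s))
  byte[5]=0x23 cont=0 payload=0x23=35: acc |= 35<<0 -> acc=35 shift=7 [end]
Varint 4: bytes[5:6] = 23 -> value 35 (1 byte(s))
  byte[6]=0x25 cont=0 payload=0x25=37: acc |= 37<<0 -> acc=37 shift=7 [end]
Varint 5: bytes[6:7] = 25 -> value 37 (1 byte(s))
  byte[7]=0xE0 cont=1 payload=0x60=96: acc |= 96<<0 -> acc=96 shift=7
  byte[8]=0x9B cont=1 payload=0x1B=27: acc |= 27<<7 -> acc=3552 shift=14
  byte[9]=0x96 cont=1 payload=0x16=22: acc |= 22<<14 -> acc=364000 shift=21
  byte[10]=0x76 cont=0 payload=0x76=118: acc |= 118<<21 -> acc=247827936 shift=28 [end]
Varint 6: bytes[7:11] = E0 9B 96 76 -> value 247827936 (4 byte(s))

Answer: 6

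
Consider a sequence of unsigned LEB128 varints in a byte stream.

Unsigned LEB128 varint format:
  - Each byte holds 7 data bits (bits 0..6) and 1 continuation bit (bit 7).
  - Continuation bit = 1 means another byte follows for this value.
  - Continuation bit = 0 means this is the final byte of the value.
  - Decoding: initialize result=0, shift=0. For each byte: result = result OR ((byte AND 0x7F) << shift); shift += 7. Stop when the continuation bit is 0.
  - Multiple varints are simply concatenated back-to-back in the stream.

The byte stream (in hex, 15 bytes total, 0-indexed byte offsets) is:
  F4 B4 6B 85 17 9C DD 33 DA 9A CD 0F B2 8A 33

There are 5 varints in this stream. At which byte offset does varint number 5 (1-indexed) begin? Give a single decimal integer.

Answer: 12

Derivation:
  byte[0]=0xF4 cont=1 payload=0x74=116: acc |= 116<<0 -> acc=116 shift=7
  byte[1]=0xB4 cont=1 payload=0x34=52: acc |= 52<<7 -> acc=6772 shift=14
  byte[2]=0x6B cont=0 payload=0x6B=107: acc |= 107<<14 -> acc=1759860 shift=21 [end]
Varint 1: bytes[0:3] = F4 B4 6B -> value 1759860 (3 byte(s))
  byte[3]=0x85 cont=1 payload=0x05=5: acc |= 5<<0 -> acc=5 shift=7
  byte[4]=0x17 cont=0 payload=0x17=23: acc |= 23<<7 -> acc=2949 shift=14 [end]
Varint 2: bytes[3:5] = 85 17 -> value 2949 (2 byte(s))
  byte[5]=0x9C cont=1 payload=0x1C=28: acc |= 28<<0 -> acc=28 shift=7
  byte[6]=0xDD cont=1 payload=0x5D=93: acc |= 93<<7 -> acc=11932 shift=14
  byte[7]=0x33 cont=0 payload=0x33=51: acc |= 51<<14 -> acc=847516 shift=21 [end]
Varint 3: bytes[5:8] = 9C DD 33 -> value 847516 (3 byte(s))
  byte[8]=0xDA cont=1 payload=0x5A=90: acc |= 90<<0 -> acc=90 shift=7
  byte[9]=0x9A cont=1 payload=0x1A=26: acc |= 26<<7 -> acc=3418 shift=14
  byte[10]=0xCD cont=1 payload=0x4D=77: acc |= 77<<14 -> acc=1264986 shift=21
  byte[11]=0x0F cont=0 payload=0x0F=15: acc |= 15<<21 -> acc=32722266 shift=28 [end]
Varint 4: bytes[8:12] = DA 9A CD 0F -> value 32722266 (4 byte(s))
  byte[12]=0xB2 cont=1 payload=0x32=50: acc |= 50<<0 -> acc=50 shift=7
  byte[13]=0x8A cont=1 payload=0x0A=10: acc |= 10<<7 -> acc=1330 shift=14
  byte[14]=0x33 cont=0 payload=0x33=51: acc |= 51<<14 -> acc=836914 shift=21 [end]
Varint 5: bytes[12:15] = B2 8A 33 -> value 836914 (3 byte(s))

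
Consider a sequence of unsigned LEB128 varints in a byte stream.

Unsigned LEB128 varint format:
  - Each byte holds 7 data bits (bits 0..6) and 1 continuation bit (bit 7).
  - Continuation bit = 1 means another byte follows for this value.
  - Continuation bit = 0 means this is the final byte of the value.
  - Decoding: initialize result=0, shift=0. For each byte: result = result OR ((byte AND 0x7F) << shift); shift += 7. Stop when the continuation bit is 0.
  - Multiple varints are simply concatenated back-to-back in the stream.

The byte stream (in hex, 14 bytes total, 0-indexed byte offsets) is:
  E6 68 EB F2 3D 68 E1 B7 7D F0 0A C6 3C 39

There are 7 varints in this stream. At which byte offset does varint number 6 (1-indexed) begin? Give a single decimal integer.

Answer: 11

Derivation:
  byte[0]=0xE6 cont=1 payload=0x66=102: acc |= 102<<0 -> acc=102 shift=7
  byte[1]=0x68 cont=0 payload=0x68=104: acc |= 104<<7 -> acc=13414 shift=14 [end]
Varint 1: bytes[0:2] = E6 68 -> value 13414 (2 byte(s))
  byte[2]=0xEB cont=1 payload=0x6B=107: acc |= 107<<0 -> acc=107 shift=7
  byte[3]=0xF2 cont=1 payload=0x72=114: acc |= 114<<7 -> acc=14699 shift=14
  byte[4]=0x3D cont=0 payload=0x3D=61: acc |= 61<<14 -> acc=1014123 shift=21 [end]
Varint 2: bytes[2:5] = EB F2 3D -> value 1014123 (3 byte(s))
  byte[5]=0x68 cont=0 payload=0x68=104: acc |= 104<<0 -> acc=104 shift=7 [end]
Varint 3: bytes[5:6] = 68 -> value 104 (1 byte(s))
  byte[6]=0xE1 cont=1 payload=0x61=97: acc |= 97<<0 -> acc=97 shift=7
  byte[7]=0xB7 cont=1 payload=0x37=55: acc |= 55<<7 -> acc=7137 shift=14
  byte[8]=0x7D cont=0 payload=0x7D=125: acc |= 125<<14 -> acc=2055137 shift=21 [end]
Varint 4: bytes[6:9] = E1 B7 7D -> value 2055137 (3 byte(s))
  byte[9]=0xF0 cont=1 payload=0x70=112: acc |= 112<<0 -> acc=112 shift=7
  byte[10]=0x0A cont=0 payload=0x0A=10: acc |= 10<<7 -> acc=1392 shift=14 [end]
Varint 5: bytes[9:11] = F0 0A -> value 1392 (2 byte(s))
  byte[11]=0xC6 cont=1 payload=0x46=70: acc |= 70<<0 -> acc=70 shift=7
  byte[12]=0x3C cont=0 payload=0x3C=60: acc |= 60<<7 -> acc=7750 shift=14 [end]
Varint 6: bytes[11:13] = C6 3C -> value 7750 (2 byte(s))
  byte[13]=0x39 cont=0 payload=0x39=57: acc |= 57<<0 -> acc=57 shift=7 [end]
Varint 7: bytes[13:14] = 39 -> value 57 (1 byte(s))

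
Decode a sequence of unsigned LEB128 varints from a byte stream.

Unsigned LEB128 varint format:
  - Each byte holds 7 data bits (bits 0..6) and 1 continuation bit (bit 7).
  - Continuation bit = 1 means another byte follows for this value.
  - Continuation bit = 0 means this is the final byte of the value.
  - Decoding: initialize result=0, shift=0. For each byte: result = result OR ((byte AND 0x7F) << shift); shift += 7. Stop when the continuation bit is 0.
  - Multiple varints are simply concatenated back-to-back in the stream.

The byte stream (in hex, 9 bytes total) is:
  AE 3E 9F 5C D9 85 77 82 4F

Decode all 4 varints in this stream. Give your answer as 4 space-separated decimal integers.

  byte[0]=0xAE cont=1 payload=0x2E=46: acc |= 46<<0 -> acc=46 shift=7
  byte[1]=0x3E cont=0 payload=0x3E=62: acc |= 62<<7 -> acc=7982 shift=14 [end]
Varint 1: bytes[0:2] = AE 3E -> value 7982 (2 byte(s))
  byte[2]=0x9F cont=1 payload=0x1F=31: acc |= 31<<0 -> acc=31 shift=7
  byte[3]=0x5C cont=0 payload=0x5C=92: acc |= 92<<7 -> acc=11807 shift=14 [end]
Varint 2: bytes[2:4] = 9F 5C -> value 11807 (2 byte(s))
  byte[4]=0xD9 cont=1 payload=0x59=89: acc |= 89<<0 -> acc=89 shift=7
  byte[5]=0x85 cont=1 payload=0x05=5: acc |= 5<<7 -> acc=729 shift=14
  byte[6]=0x77 cont=0 payload=0x77=119: acc |= 119<<14 -> acc=1950425 shift=21 [end]
Varint 3: bytes[4:7] = D9 85 77 -> value 1950425 (3 byte(s))
  byte[7]=0x82 cont=1 payload=0x02=2: acc |= 2<<0 -> acc=2 shift=7
  byte[8]=0x4F cont=0 payload=0x4F=79: acc |= 79<<7 -> acc=10114 shift=14 [end]
Varint 4: bytes[7:9] = 82 4F -> value 10114 (2 byte(s))

Answer: 7982 11807 1950425 10114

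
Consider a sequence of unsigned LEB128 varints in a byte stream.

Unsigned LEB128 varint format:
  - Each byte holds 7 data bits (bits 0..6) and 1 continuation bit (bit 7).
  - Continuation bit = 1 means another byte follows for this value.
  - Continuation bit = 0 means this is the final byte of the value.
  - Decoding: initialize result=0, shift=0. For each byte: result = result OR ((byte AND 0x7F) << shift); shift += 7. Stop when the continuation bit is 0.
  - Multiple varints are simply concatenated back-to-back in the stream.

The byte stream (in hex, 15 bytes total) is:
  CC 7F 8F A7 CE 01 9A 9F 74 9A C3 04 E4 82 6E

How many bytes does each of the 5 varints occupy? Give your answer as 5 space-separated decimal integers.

  byte[0]=0xCC cont=1 payload=0x4C=76: acc |= 76<<0 -> acc=76 shift=7
  byte[1]=0x7F cont=0 payload=0x7F=127: acc |= 127<<7 -> acc=16332 shift=14 [end]
Varint 1: bytes[0:2] = CC 7F -> value 16332 (2 byte(s))
  byte[2]=0x8F cont=1 payload=0x0F=15: acc |= 15<<0 -> acc=15 shift=7
  byte[3]=0xA7 cont=1 payload=0x27=39: acc |= 39<<7 -> acc=5007 shift=14
  byte[4]=0xCE cont=1 payload=0x4E=78: acc |= 78<<14 -> acc=1282959 shift=21
  byte[5]=0x01 cont=0 payload=0x01=1: acc |= 1<<21 -> acc=3380111 shift=28 [end]
Varint 2: bytes[2:6] = 8F A7 CE 01 -> value 3380111 (4 byte(s))
  byte[6]=0x9A cont=1 payload=0x1A=26: acc |= 26<<0 -> acc=26 shift=7
  byte[7]=0x9F cont=1 payload=0x1F=31: acc |= 31<<7 -> acc=3994 shift=14
  byte[8]=0x74 cont=0 payload=0x74=116: acc |= 116<<14 -> acc=1904538 shift=21 [end]
Varint 3: bytes[6:9] = 9A 9F 74 -> value 1904538 (3 byte(s))
  byte[9]=0x9A cont=1 payload=0x1A=26: acc |= 26<<0 -> acc=26 shift=7
  byte[10]=0xC3 cont=1 payload=0x43=67: acc |= 67<<7 -> acc=8602 shift=14
  byte[11]=0x04 cont=0 payload=0x04=4: acc |= 4<<14 -> acc=74138 shift=21 [end]
Varint 4: bytes[9:12] = 9A C3 04 -> value 74138 (3 byte(s))
  byte[12]=0xE4 cont=1 payload=0x64=100: acc |= 100<<0 -> acc=100 shift=7
  byte[13]=0x82 cont=1 payload=0x02=2: acc |= 2<<7 -> acc=356 shift=14
  byte[14]=0x6E cont=0 payload=0x6E=110: acc |= 110<<14 -> acc=1802596 shift=21 [end]
Varint 5: bytes[12:15] = E4 82 6E -> value 1802596 (3 byte(s))

Answer: 2 4 3 3 3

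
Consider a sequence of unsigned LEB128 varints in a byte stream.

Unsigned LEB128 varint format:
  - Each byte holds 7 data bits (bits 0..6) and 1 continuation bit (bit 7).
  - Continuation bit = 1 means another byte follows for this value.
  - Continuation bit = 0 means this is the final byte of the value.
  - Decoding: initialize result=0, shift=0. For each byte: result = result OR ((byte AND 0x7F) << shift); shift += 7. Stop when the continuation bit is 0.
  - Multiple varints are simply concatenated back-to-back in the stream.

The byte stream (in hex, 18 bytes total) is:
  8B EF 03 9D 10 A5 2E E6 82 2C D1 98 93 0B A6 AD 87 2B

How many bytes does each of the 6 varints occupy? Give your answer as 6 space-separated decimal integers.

Answer: 3 2 2 3 4 4

Derivation:
  byte[0]=0x8B cont=1 payload=0x0B=11: acc |= 11<<0 -> acc=11 shift=7
  byte[1]=0xEF cont=1 payload=0x6F=111: acc |= 111<<7 -> acc=14219 shift=14
  byte[2]=0x03 cont=0 payload=0x03=3: acc |= 3<<14 -> acc=63371 shift=21 [end]
Varint 1: bytes[0:3] = 8B EF 03 -> value 63371 (3 byte(s))
  byte[3]=0x9D cont=1 payload=0x1D=29: acc |= 29<<0 -> acc=29 shift=7
  byte[4]=0x10 cont=0 payload=0x10=16: acc |= 16<<7 -> acc=2077 shift=14 [end]
Varint 2: bytes[3:5] = 9D 10 -> value 2077 (2 byte(s))
  byte[5]=0xA5 cont=1 payload=0x25=37: acc |= 37<<0 -> acc=37 shift=7
  byte[6]=0x2E cont=0 payload=0x2E=46: acc |= 46<<7 -> acc=5925 shift=14 [end]
Varint 3: bytes[5:7] = A5 2E -> value 5925 (2 byte(s))
  byte[7]=0xE6 cont=1 payload=0x66=102: acc |= 102<<0 -> acc=102 shift=7
  byte[8]=0x82 cont=1 payload=0x02=2: acc |= 2<<7 -> acc=358 shift=14
  byte[9]=0x2C cont=0 payload=0x2C=44: acc |= 44<<14 -> acc=721254 shift=21 [end]
Varint 4: bytes[7:10] = E6 82 2C -> value 721254 (3 byte(s))
  byte[10]=0xD1 cont=1 payload=0x51=81: acc |= 81<<0 -> acc=81 shift=7
  byte[11]=0x98 cont=1 payload=0x18=24: acc |= 24<<7 -> acc=3153 shift=14
  byte[12]=0x93 cont=1 payload=0x13=19: acc |= 19<<14 -> acc=314449 shift=21
  byte[13]=0x0B cont=0 payload=0x0B=11: acc |= 11<<21 -> acc=23383121 shift=28 [end]
Varint 5: bytes[10:14] = D1 98 93 0B -> value 23383121 (4 byte(s))
  byte[14]=0xA6 cont=1 payload=0x26=38: acc |= 38<<0 -> acc=38 shift=7
  byte[15]=0xAD cont=1 payload=0x2D=45: acc |= 45<<7 -> acc=5798 shift=14
  byte[16]=0x87 cont=1 payload=0x07=7: acc |= 7<<14 -> acc=120486 shift=21
  byte[17]=0x2B cont=0 payload=0x2B=43: acc |= 43<<21 -> acc=90298022 shift=28 [end]
Varint 6: bytes[14:18] = A6 AD 87 2B -> value 90298022 (4 byte(s))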